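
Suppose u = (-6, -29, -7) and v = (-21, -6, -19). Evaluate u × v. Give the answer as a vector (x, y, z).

i: (-29)·(-19) - (-7)·(-6) = 551 - 42 = 509
j: (-7)·(-21) - (-6)·(-19) = 147 - 114 = 33
k: (-6)·(-6) - (-29)·(-21) = 36 - 609 = -573
u × v = (509, 33, -573)

(509, 33, -573)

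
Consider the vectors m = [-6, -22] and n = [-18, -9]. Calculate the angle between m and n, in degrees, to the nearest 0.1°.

m · n = (-6)·(-18) + (-22)·(-9) = 108 + 198 = 306
|m|² = 36 + 484 = 520,  |m| = √520 ≈ 22.803509
|n|² = 324 + 81 = 405,  |n| = √405 ≈ 20.124612
cos θ = 306 / (22.803509 · 20.124612) ≈ 0.66679
θ = arccos(0.66679) ≈ 48.2°

48.2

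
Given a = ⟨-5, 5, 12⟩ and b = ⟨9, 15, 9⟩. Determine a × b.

(-135, 153, -120)

i: 5·9 - 12·15 = 45 - 180 = -135
j: 12·9 - (-5)·9 = 108 - (-45) = 153
k: (-5)·15 - 5·9 = -75 - 45 = -120
a × b = (-135, 153, -120)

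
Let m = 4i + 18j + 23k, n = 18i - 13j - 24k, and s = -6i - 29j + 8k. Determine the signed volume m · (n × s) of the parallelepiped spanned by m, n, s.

n × s:
i: (-13)·8 - (-24)·(-29) = -104 - 696 = -800
j: (-24)·(-6) - 18·8 = 144 - 144 = 0
k: 18·(-29) - (-13)·(-6) = -522 - 78 = -600
n × s = (-800, 0, -600)
m · (n × s) = 4·(-800) + 18·0 + 23·(-600) = -3200 + 0 - 13800 = -17000

-17000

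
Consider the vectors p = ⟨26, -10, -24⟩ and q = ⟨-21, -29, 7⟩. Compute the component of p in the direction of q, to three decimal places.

p · q = 26·(-21) + (-10)·(-29) + (-24)·7 = -546 + 290 - 168 = -424
|q| = √(441 + 841 + 49) = √1331 ≈ 36.4829
comp_q p = -424 / √1331 ≈ -11.622

-11.622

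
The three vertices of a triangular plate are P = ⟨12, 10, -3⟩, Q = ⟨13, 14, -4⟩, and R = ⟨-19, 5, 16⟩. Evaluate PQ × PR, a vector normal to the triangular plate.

PQ = (1, 4, -1)
PR = (-31, -5, 19)
i: 4·19 - (-1)·(-5) = 76 - 5 = 71
j: (-1)·(-31) - 1·19 = 31 - 19 = 12
k: 1·(-5) - 4·(-31) = -5 - (-124) = 119
PQ × PR = (71, 12, 119)

(71, 12, 119)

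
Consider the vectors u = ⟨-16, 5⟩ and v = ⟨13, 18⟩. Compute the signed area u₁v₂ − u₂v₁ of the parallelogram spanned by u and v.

-353

(-16)·18 - 5·13 = -288 - 65 = -353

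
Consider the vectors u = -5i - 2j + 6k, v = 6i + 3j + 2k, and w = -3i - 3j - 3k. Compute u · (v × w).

v × w:
i: 3·(-3) - 2·(-3) = -9 - (-6) = -3
j: 2·(-3) - 6·(-3) = -6 - (-18) = 12
k: 6·(-3) - 3·(-3) = -18 - (-9) = -9
v × w = (-3, 12, -9)
u · (v × w) = (-5)·(-3) + (-2)·12 + 6·(-9) = 15 - 24 - 54 = -63

-63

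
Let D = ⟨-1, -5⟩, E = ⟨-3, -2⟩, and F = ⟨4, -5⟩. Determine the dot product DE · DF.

-10

DE = E − D = (-2, 3)
DF = F − D = (5, 0)
DE · DF = (-2)·5 + 3·0 = -10 + 0 = -10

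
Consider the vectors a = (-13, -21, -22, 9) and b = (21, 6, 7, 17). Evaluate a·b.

-400

a · b = (-13)·21 + (-21)·6 + (-22)·7 + 9·17 = -273 - 126 - 154 + 153 = -400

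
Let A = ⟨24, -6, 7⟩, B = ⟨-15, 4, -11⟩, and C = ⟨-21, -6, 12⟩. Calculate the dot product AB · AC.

AB = B − A = (-39, 10, -18)
AC = C − A = (-45, 0, 5)
AB · AC = (-39)·(-45) + 10·0 + (-18)·5 = 1755 + 0 - 90 = 1665

1665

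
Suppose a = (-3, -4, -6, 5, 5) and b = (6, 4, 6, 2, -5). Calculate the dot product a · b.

-85

a · b = (-3)·6 + (-4)·4 + (-6)·6 + 5·2 + 5·(-5) = -18 - 16 - 36 + 10 - 25 = -85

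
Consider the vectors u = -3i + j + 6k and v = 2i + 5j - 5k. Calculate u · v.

u · v = (-3)·2 + 1·5 + 6·(-5) = -6 + 5 - 30 = -31

-31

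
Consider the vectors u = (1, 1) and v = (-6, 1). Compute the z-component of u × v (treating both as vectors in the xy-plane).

7

1·1 - 1·(-6) = 1 - (-6) = 7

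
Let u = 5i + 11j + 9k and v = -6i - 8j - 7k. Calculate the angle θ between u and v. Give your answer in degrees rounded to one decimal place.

u · v = 5·(-6) + 11·(-8) + 9·(-7) = -30 - 88 - 63 = -181
|u|² = 25 + 121 + 81 = 227,  |u| = √227 ≈ 15.066519
|v|² = 36 + 64 + 49 = 149,  |v| = √149 ≈ 12.206556
cos θ = -181 / (15.066519 · 12.206556) ≈ -0.98418
θ = arccos(-0.98418) ≈ 169.8°

169.8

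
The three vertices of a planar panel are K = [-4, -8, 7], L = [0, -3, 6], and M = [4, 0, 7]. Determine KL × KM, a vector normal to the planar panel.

KL = (4, 5, -1)
KM = (8, 8, 0)
i: 5·0 - (-1)·8 = 0 - (-8) = 8
j: (-1)·8 - 4·0 = -8 - 0 = -8
k: 4·8 - 5·8 = 32 - 40 = -8
KL × KM = (8, -8, -8)

(8, -8, -8)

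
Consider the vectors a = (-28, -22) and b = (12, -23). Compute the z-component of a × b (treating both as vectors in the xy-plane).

908

(-28)·(-23) - (-22)·12 = 644 - (-264) = 908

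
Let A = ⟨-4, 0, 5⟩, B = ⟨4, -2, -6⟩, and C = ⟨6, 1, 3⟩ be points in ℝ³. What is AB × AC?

(15, -94, 28)

AB = (8, -2, -11)
AC = (10, 1, -2)
i: (-2)·(-2) - (-11)·1 = 4 - (-11) = 15
j: (-11)·10 - 8·(-2) = -110 - (-16) = -94
k: 8·1 - (-2)·10 = 8 - (-20) = 28
AB × AC = (15, -94, 28)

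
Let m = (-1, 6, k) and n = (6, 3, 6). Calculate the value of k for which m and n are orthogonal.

m · n = (-1)·6 + 6·3 + k·6 = 12 + 6k
Set equal to 0: 6k = -12, so k = -2.

-2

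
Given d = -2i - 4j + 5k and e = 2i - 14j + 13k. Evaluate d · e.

117

d · e = (-2)·2 + (-4)·(-14) + 5·13 = -4 + 56 + 65 = 117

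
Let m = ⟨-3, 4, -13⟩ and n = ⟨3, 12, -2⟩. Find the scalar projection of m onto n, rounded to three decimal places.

5.188

m · n = (-3)·3 + 4·12 + (-13)·(-2) = -9 + 48 + 26 = 65
|n| = √(9 + 144 + 4) = √157 ≈ 12.5300
comp_n m = 65 / √157 ≈ 5.188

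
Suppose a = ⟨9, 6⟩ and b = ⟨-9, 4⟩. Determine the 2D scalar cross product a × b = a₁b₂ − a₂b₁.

90

9·4 - 6·(-9) = 36 - (-54) = 90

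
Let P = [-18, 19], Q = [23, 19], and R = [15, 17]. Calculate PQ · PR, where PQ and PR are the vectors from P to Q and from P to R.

PQ = Q − P = (41, 0)
PR = R − P = (33, -2)
PQ · PR = 41·33 + 0·(-2) = 1353 + 0 = 1353

1353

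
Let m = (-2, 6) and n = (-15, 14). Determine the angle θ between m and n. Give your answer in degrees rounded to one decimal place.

28.5

m · n = (-2)·(-15) + 6·14 = 30 + 84 = 114
|m|² = 4 + 36 = 40,  |m| = √40 ≈ 6.324555
|n|² = 225 + 196 = 421,  |n| = √421 ≈ 20.518285
cos θ = 114 / (6.324555 · 20.518285) ≈ 0.87848
θ = arccos(0.87848) ≈ 28.5°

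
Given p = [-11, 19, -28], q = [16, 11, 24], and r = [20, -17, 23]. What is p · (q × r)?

8633

q × r:
i: 11·23 - 24·(-17) = 253 - (-408) = 661
j: 24·20 - 16·23 = 480 - 368 = 112
k: 16·(-17) - 11·20 = -272 - 220 = -492
q × r = (661, 112, -492)
p · (q × r) = (-11)·661 + 19·112 + (-28)·(-492) = -7271 + 2128 + 13776 = 8633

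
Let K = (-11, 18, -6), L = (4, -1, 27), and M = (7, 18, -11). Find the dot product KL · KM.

KL = L − K = (15, -19, 33)
KM = M − K = (18, 0, -5)
KL · KM = 15·18 + (-19)·0 + 33·(-5) = 270 + 0 - 165 = 105

105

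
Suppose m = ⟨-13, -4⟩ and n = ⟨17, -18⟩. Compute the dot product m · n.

m · n = (-13)·17 + (-4)·(-18) = -221 + 72 = -149

-149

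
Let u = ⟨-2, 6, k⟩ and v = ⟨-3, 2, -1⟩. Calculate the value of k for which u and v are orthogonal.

u · v = (-2)·(-3) + 6·2 + k·(-1) = 18 - 1k
Set equal to 0: -1k = -18, so k = 18.

18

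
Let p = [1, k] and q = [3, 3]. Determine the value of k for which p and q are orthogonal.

-1

p · q = 1·3 + k·3 = 3 + 3k
Set equal to 0: 3k = -3, so k = -1.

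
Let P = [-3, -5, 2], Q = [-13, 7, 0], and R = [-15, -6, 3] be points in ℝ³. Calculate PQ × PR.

PQ = (-10, 12, -2)
PR = (-12, -1, 1)
i: 12·1 - (-2)·(-1) = 12 - 2 = 10
j: (-2)·(-12) - (-10)·1 = 24 - (-10) = 34
k: (-10)·(-1) - 12·(-12) = 10 - (-144) = 154
PQ × PR = (10, 34, 154)

(10, 34, 154)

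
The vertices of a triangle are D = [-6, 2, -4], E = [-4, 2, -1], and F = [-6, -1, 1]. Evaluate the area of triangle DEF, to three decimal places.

DE = (2, 0, 3),  DF = (0, -3, 5)
i: 0·5 - 3·(-3) = 0 - (-9) = 9
j: 3·0 - 2·5 = 0 - 10 = -10
k: 2·(-3) - 0·0 = -6 - 0 = -6
DE × DF = (9, -10, -6)
|DE × DF| = √217 ≈ 14.7309
area = ½ · 14.7309 ≈ 7.365

7.365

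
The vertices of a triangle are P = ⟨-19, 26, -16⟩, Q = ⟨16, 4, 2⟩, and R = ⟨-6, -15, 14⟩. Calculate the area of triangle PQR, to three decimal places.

705.716

PQ = (35, -22, 18),  PR = (13, -41, 30)
i: (-22)·30 - 18·(-41) = -660 - (-738) = 78
j: 18·13 - 35·30 = 234 - 1050 = -816
k: 35·(-41) - (-22)·13 = -1435 - (-286) = -1149
PQ × PR = (78, -816, -1149)
|PQ × PR| = √1992141 ≈ 1411.4323
area = ½ · 1411.4323 ≈ 705.716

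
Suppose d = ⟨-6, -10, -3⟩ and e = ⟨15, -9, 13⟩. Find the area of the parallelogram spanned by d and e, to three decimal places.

259.526

i: (-10)·13 - (-3)·(-9) = -130 - 27 = -157
j: (-3)·15 - (-6)·13 = -45 - (-78) = 33
k: (-6)·(-9) - (-10)·15 = 54 - (-150) = 204
d × e = (-157, 33, 204)
|d × e| = √((-157)² + 33² + 204²) = √67354 ≈ 259.5265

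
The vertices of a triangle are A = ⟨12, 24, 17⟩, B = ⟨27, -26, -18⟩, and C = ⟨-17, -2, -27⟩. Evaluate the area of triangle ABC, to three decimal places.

AB = (15, -50, -35),  AC = (-29, -26, -44)
i: (-50)·(-44) - (-35)·(-26) = 2200 - 910 = 1290
j: (-35)·(-29) - 15·(-44) = 1015 - (-660) = 1675
k: 15·(-26) - (-50)·(-29) = -390 - 1450 = -1840
AB × AC = (1290, 1675, -1840)
|AB × AC| = √7855325 ≈ 2802.7353
area = ½ · 2802.7353 ≈ 1401.368

1401.368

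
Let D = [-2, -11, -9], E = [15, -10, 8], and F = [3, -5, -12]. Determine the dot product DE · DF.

DE = E − D = (17, 1, 17)
DF = F − D = (5, 6, -3)
DE · DF = 17·5 + 1·6 + 17·(-3) = 85 + 6 - 51 = 40

40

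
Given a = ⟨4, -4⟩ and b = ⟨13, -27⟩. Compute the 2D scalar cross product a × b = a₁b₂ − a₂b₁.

4·(-27) - (-4)·13 = -108 - (-52) = -56

-56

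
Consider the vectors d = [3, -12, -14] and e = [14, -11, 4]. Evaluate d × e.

(-202, -208, 135)

i: (-12)·4 - (-14)·(-11) = -48 - 154 = -202
j: (-14)·14 - 3·4 = -196 - 12 = -208
k: 3·(-11) - (-12)·14 = -33 - (-168) = 135
d × e = (-202, -208, 135)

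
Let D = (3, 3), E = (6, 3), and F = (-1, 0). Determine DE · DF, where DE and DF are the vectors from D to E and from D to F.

DE = E − D = (3, 0)
DF = F − D = (-4, -3)
DE · DF = 3·(-4) + 0·(-3) = -12 + 0 = -12

-12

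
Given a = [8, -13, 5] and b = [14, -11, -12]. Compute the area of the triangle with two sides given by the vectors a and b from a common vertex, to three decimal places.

i: (-13)·(-12) - 5·(-11) = 156 - (-55) = 211
j: 5·14 - 8·(-12) = 70 - (-96) = 166
k: 8·(-11) - (-13)·14 = -88 - (-182) = 94
a × b = (211, 166, 94)
|a × b| = √(211² + 166² + 94²) = √80913 ≈ 284.4521
area = ½ · 284.4521 ≈ 142.226

142.226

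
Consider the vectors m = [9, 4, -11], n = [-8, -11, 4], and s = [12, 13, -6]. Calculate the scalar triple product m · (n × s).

-182

n × s:
i: (-11)·(-6) - 4·13 = 66 - 52 = 14
j: 4·12 - (-8)·(-6) = 48 - 48 = 0
k: (-8)·13 - (-11)·12 = -104 - (-132) = 28
n × s = (14, 0, 28)
m · (n × s) = 9·14 + 4·0 + (-11)·28 = 126 + 0 - 308 = -182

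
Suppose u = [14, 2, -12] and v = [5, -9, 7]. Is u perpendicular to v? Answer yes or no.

no

u · v = 14·5 + 2·(-9) + (-12)·7 = 70 - 18 - 84 = -32
Nonzero, so the vectors are not orthogonal.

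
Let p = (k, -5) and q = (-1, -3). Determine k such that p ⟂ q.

15

p · q = k·(-1) + (-5)·(-3) = 15 - 1k
Set equal to 0: -1k = -15, so k = 15.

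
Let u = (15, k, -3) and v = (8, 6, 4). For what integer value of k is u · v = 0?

-18

u · v = 15·8 + k·6 + (-3)·4 = 108 + 6k
Set equal to 0: 6k = -108, so k = -18.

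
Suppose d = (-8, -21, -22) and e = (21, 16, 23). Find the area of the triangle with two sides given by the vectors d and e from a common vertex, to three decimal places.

219.325

i: (-21)·23 - (-22)·16 = -483 - (-352) = -131
j: (-22)·21 - (-8)·23 = -462 - (-184) = -278
k: (-8)·16 - (-21)·21 = -128 - (-441) = 313
d × e = (-131, -278, 313)
|d × e| = √((-131)² + (-278)² + 313²) = √192414 ≈ 438.6502
area = ½ · 438.6502 ≈ 219.325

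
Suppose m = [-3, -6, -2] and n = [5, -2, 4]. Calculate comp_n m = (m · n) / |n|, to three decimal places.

m · n = (-3)·5 + (-6)·(-2) + (-2)·4 = -15 + 12 - 8 = -11
|n| = √(25 + 4 + 16) = √45 ≈ 6.7082
comp_n m = -11 / √45 ≈ -1.640

-1.640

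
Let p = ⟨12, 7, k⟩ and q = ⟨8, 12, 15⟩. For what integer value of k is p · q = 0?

p · q = 12·8 + 7·12 + k·15 = 180 + 15k
Set equal to 0: 15k = -180, so k = -12.

-12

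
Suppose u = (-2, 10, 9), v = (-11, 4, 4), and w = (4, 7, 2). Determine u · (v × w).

v × w:
i: 4·2 - 4·7 = 8 - 28 = -20
j: 4·4 - (-11)·2 = 16 - (-22) = 38
k: (-11)·7 - 4·4 = -77 - 16 = -93
v × w = (-20, 38, -93)
u · (v × w) = (-2)·(-20) + 10·38 + 9·(-93) = 40 + 380 - 837 = -417

-417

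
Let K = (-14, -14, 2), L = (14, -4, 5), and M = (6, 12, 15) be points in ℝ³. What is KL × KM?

KL = (28, 10, 3)
KM = (20, 26, 13)
i: 10·13 - 3·26 = 130 - 78 = 52
j: 3·20 - 28·13 = 60 - 364 = -304
k: 28·26 - 10·20 = 728 - 200 = 528
KL × KM = (52, -304, 528)

(52, -304, 528)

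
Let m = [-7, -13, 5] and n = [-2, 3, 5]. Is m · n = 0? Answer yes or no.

m · n = (-7)·(-2) + (-13)·3 + 5·5 = 14 - 39 + 25 = 0
Zero, so the vectors are orthogonal.

yes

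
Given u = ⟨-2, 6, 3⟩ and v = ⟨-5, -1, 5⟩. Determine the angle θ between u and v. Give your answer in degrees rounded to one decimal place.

67.7

u · v = (-2)·(-5) + 6·(-1) + 3·5 = 10 - 6 + 15 = 19
|u|² = 4 + 36 + 9 = 49,  |u| = √49 ≈ 7.000000
|v|² = 25 + 1 + 25 = 51,  |v| = √51 ≈ 7.141428
cos θ = 19 / (7.000000 · 7.141428) ≈ 0.38008
θ = arccos(0.38008) ≈ 67.7°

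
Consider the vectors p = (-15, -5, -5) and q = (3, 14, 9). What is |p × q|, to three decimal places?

i: (-5)·9 - (-5)·14 = -45 - (-70) = 25
j: (-5)·3 - (-15)·9 = -15 - (-135) = 120
k: (-15)·14 - (-5)·3 = -210 - (-15) = -195
p × q = (25, 120, -195)
|p × q| = √(25² + 120² + (-195)²) = √53050 ≈ 230.3259

230.326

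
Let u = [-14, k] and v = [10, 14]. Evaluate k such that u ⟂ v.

u · v = (-14)·10 + k·14 = -140 + 14k
Set equal to 0: 14k = 140, so k = 10.

10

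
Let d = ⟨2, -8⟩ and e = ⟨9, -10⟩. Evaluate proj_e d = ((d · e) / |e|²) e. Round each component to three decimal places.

(4.873, -5.414)

d · e = 2·9 + (-8)·(-10) = 18 + 80 = 98
|e|² = 81 + 100 = 181
proj_e d = (98/181) · (9, -10) ≈ (4.873, -5.414)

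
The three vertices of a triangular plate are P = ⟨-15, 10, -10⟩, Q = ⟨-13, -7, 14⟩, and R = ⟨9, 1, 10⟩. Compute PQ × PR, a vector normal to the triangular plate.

(-124, 536, 390)

PQ = (2, -17, 24)
PR = (24, -9, 20)
i: (-17)·20 - 24·(-9) = -340 - (-216) = -124
j: 24·24 - 2·20 = 576 - 40 = 536
k: 2·(-9) - (-17)·24 = -18 - (-408) = 390
PQ × PR = (-124, 536, 390)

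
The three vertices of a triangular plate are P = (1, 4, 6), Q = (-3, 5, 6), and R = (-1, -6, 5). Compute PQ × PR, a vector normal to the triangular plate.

(-1, -4, 42)

PQ = (-4, 1, 0)
PR = (-2, -10, -1)
i: 1·(-1) - 0·(-10) = -1 - 0 = -1
j: 0·(-2) - (-4)·(-1) = 0 - 4 = -4
k: (-4)·(-10) - 1·(-2) = 40 - (-2) = 42
PQ × PR = (-1, -4, 42)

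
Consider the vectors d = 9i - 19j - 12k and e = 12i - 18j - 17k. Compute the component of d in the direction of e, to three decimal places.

d · e = 9·12 + (-19)·(-18) + (-12)·(-17) = 108 + 342 + 204 = 654
|e| = √(144 + 324 + 289) = √757 ≈ 27.5136
comp_e d = 654 / √757 ≈ 23.770

23.770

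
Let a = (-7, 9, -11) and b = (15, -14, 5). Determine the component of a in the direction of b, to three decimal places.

-13.542

a · b = (-7)·15 + 9·(-14) + (-11)·5 = -105 - 126 - 55 = -286
|b| = √(225 + 196 + 25) = √446 ≈ 21.1187
comp_b a = -286 / √446 ≈ -13.542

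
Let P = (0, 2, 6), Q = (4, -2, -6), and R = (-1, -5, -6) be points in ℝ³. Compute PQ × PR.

PQ = (4, -4, -12)
PR = (-1, -7, -12)
i: (-4)·(-12) - (-12)·(-7) = 48 - 84 = -36
j: (-12)·(-1) - 4·(-12) = 12 - (-48) = 60
k: 4·(-7) - (-4)·(-1) = -28 - 4 = -32
PQ × PR = (-36, 60, -32)

(-36, 60, -32)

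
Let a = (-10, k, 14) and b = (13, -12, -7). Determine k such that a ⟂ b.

-19

a · b = (-10)·13 + k·(-12) + 14·(-7) = -228 - 12k
Set equal to 0: -12k = 228, so k = -19.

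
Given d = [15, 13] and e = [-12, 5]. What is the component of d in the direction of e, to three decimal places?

d · e = 15·(-12) + 13·5 = -180 + 65 = -115
|e| = √(144 + 25) = √169 ≈ 13.0000
comp_e d = -115 / √169 ≈ -8.846

-8.846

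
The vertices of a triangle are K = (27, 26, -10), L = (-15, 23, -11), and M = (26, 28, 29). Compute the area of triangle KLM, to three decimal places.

KL = (-42, -3, -1),  KM = (-1, 2, 39)
i: (-3)·39 - (-1)·2 = -117 - (-2) = -115
j: (-1)·(-1) - (-42)·39 = 1 - (-1638) = 1639
k: (-42)·2 - (-3)·(-1) = -84 - 3 = -87
KL × KM = (-115, 1639, -87)
|KL × KM| = √2707115 ≈ 1645.3313
area = ½ · 1645.3313 ≈ 822.666

822.666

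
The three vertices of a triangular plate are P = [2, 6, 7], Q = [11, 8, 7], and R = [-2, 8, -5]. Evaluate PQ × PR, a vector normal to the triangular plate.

PQ = (9, 2, 0)
PR = (-4, 2, -12)
i: 2·(-12) - 0·2 = -24 - 0 = -24
j: 0·(-4) - 9·(-12) = 0 - (-108) = 108
k: 9·2 - 2·(-4) = 18 - (-8) = 26
PQ × PR = (-24, 108, 26)

(-24, 108, 26)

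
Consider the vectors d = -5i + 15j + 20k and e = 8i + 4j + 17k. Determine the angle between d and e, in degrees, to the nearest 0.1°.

d · e = (-5)·8 + 15·4 + 20·17 = -40 + 60 + 340 = 360
|d|² = 25 + 225 + 400 = 650,  |d| = √650 ≈ 25.495098
|e|² = 64 + 16 + 289 = 369,  |e| = √369 ≈ 19.209373
cos θ = 360 / (25.495098 · 19.209373) ≈ 0.73508
θ = arccos(0.73508) ≈ 42.7°

42.7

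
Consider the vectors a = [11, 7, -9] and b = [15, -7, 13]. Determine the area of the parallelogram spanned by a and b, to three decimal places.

333.455

i: 7·13 - (-9)·(-7) = 91 - 63 = 28
j: (-9)·15 - 11·13 = -135 - 143 = -278
k: 11·(-7) - 7·15 = -77 - 105 = -182
a × b = (28, -278, -182)
|a × b| = √(28² + (-278)² + (-182)²) = √111192 ≈ 333.4546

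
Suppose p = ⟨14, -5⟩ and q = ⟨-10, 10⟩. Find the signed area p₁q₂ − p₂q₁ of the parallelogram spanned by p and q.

14·10 - (-5)·(-10) = 140 - 50 = 90

90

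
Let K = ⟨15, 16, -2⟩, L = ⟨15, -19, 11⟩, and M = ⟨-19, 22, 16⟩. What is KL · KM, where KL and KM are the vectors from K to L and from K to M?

24

KL = L − K = (0, -35, 13)
KM = M − K = (-34, 6, 18)
KL · KM = 0·(-34) + (-35)·6 + 13·18 = 0 - 210 + 234 = 24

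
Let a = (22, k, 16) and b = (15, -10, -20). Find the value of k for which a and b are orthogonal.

a · b = 22·15 + k·(-10) + 16·(-20) = 10 - 10k
Set equal to 0: -10k = -10, so k = 1.

1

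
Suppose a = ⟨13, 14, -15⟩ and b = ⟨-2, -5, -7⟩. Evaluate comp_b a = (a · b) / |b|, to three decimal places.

1.019

a · b = 13·(-2) + 14·(-5) + (-15)·(-7) = -26 - 70 + 105 = 9
|b| = √(4 + 25 + 49) = √78 ≈ 8.8318
comp_b a = 9 / √78 ≈ 1.019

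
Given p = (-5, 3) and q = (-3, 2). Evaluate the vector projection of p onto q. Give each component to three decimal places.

(-4.846, 3.231)

p · q = (-5)·(-3) + 3·2 = 15 + 6 = 21
|q|² = 9 + 4 = 13
proj_q p = (21/13) · (-3, 2) ≈ (-4.846, 3.231)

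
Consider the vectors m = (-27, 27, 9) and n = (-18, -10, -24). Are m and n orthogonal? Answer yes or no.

yes

m · n = (-27)·(-18) + 27·(-10) + 9·(-24) = 486 - 270 - 216 = 0
Zero, so the vectors are orthogonal.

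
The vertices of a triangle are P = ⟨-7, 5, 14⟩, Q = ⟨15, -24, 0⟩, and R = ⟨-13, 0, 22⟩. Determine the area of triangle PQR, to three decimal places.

212.323

PQ = (22, -29, -14),  PR = (-6, -5, 8)
i: (-29)·8 - (-14)·(-5) = -232 - 70 = -302
j: (-14)·(-6) - 22·8 = 84 - 176 = -92
k: 22·(-5) - (-29)·(-6) = -110 - 174 = -284
PQ × PR = (-302, -92, -284)
|PQ × PR| = √180324 ≈ 424.6457
area = ½ · 424.6457 ≈ 212.323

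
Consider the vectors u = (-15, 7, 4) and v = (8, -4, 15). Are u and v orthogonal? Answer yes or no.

no

u · v = (-15)·8 + 7·(-4) + 4·15 = -120 - 28 + 60 = -88
Nonzero, so the vectors are not orthogonal.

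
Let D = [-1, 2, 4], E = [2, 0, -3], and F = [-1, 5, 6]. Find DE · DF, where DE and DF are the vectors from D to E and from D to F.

-20

DE = E − D = (3, -2, -7)
DF = F − D = (0, 3, 2)
DE · DF = 3·0 + (-2)·3 + (-7)·2 = 0 - 6 - 14 = -20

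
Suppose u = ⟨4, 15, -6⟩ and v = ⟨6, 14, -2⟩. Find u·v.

246

u · v = 4·6 + 15·14 + (-6)·(-2) = 24 + 210 + 12 = 246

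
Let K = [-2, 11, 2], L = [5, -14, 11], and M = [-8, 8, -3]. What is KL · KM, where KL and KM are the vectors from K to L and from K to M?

KL = L − K = (7, -25, 9)
KM = M − K = (-6, -3, -5)
KL · KM = 7·(-6) + (-25)·(-3) + 9·(-5) = -42 + 75 - 45 = -12

-12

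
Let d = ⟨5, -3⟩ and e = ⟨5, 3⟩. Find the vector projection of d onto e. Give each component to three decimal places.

d · e = 5·5 + (-3)·3 = 25 - 9 = 16
|e|² = 25 + 9 = 34
proj_e d = (16/34) · (5, 3) ≈ (2.353, 1.412)

(2.353, 1.412)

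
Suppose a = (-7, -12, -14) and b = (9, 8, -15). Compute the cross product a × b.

(292, -231, 52)

i: (-12)·(-15) - (-14)·8 = 180 - (-112) = 292
j: (-14)·9 - (-7)·(-15) = -126 - 105 = -231
k: (-7)·8 - (-12)·9 = -56 - (-108) = 52
a × b = (292, -231, 52)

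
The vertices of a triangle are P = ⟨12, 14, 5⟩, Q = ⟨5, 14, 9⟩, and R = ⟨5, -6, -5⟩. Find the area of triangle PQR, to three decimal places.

PQ = (-7, 0, 4),  PR = (-7, -20, -10)
i: 0·(-10) - 4·(-20) = 0 - (-80) = 80
j: 4·(-7) - (-7)·(-10) = -28 - 70 = -98
k: (-7)·(-20) - 0·(-7) = 140 - 0 = 140
PQ × PR = (80, -98, 140)
|PQ × PR| = √35604 ≈ 188.6902
area = ½ · 188.6902 ≈ 94.345

94.345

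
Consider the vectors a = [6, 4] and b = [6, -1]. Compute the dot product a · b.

32

a · b = 6·6 + 4·(-1) = 36 - 4 = 32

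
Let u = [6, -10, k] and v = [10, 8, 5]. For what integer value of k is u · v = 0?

4

u · v = 6·10 + (-10)·8 + k·5 = -20 + 5k
Set equal to 0: 5k = 20, so k = 4.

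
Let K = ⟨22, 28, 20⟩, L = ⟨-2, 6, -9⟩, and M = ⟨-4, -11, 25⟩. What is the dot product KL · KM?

KL = L − K = (-24, -22, -29)
KM = M − K = (-26, -39, 5)
KL · KM = (-24)·(-26) + (-22)·(-39) + (-29)·5 = 624 + 858 - 145 = 1337

1337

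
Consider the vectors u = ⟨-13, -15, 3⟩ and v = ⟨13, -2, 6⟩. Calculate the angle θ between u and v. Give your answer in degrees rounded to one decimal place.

114.6

u · v = (-13)·13 + (-15)·(-2) + 3·6 = -169 + 30 + 18 = -121
|u|² = 169 + 225 + 9 = 403,  |u| = √403 ≈ 20.074860
|v|² = 169 + 4 + 36 = 209,  |v| = √209 ≈ 14.456832
cos θ = -121 / (20.074860 · 14.456832) ≈ -0.41693
θ = arccos(-0.41693) ≈ 114.6°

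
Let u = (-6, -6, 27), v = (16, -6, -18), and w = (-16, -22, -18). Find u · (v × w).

v × w:
i: (-6)·(-18) - (-18)·(-22) = 108 - 396 = -288
j: (-18)·(-16) - 16·(-18) = 288 - (-288) = 576
k: 16·(-22) - (-6)·(-16) = -352 - 96 = -448
v × w = (-288, 576, -448)
u · (v × w) = (-6)·(-288) + (-6)·576 + 27·(-448) = 1728 - 3456 - 12096 = -13824

-13824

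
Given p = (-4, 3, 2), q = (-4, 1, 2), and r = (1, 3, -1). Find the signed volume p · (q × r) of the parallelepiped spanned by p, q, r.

-4

q × r:
i: 1·(-1) - 2·3 = -1 - 6 = -7
j: 2·1 - (-4)·(-1) = 2 - 4 = -2
k: (-4)·3 - 1·1 = -12 - 1 = -13
q × r = (-7, -2, -13)
p · (q × r) = (-4)·(-7) + 3·(-2) + 2·(-13) = 28 - 6 - 26 = -4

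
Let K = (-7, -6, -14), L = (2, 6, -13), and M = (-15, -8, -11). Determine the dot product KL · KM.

-93

KL = L − K = (9, 12, 1)
KM = M − K = (-8, -2, 3)
KL · KM = 9·(-8) + 12·(-2) + 1·3 = -72 - 24 + 3 = -93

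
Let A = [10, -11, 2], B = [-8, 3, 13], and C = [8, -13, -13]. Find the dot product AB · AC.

AB = B − A = (-18, 14, 11)
AC = C − A = (-2, -2, -15)
AB · AC = (-18)·(-2) + 14·(-2) + 11·(-15) = 36 - 28 - 165 = -157

-157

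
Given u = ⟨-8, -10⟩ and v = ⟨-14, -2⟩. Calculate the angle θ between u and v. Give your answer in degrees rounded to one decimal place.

43.2

u · v = (-8)·(-14) + (-10)·(-2) = 112 + 20 = 132
|u|² = 64 + 100 = 164,  |u| = √164 ≈ 12.806248
|v|² = 196 + 4 = 200,  |v| = √200 ≈ 14.142136
cos θ = 132 / (12.806248 · 14.142136) ≈ 0.72885
θ = arccos(0.72885) ≈ 43.2°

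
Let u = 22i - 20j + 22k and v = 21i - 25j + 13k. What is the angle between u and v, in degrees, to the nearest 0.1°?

u · v = 22·21 + (-20)·(-25) + 22·13 = 462 + 500 + 286 = 1248
|u|² = 484 + 400 + 484 = 1368,  |u| = √1368 ≈ 36.986484
|v|² = 441 + 625 + 169 = 1235,  |v| = √1235 ≈ 35.142567
cos θ = 1248 / (36.986484 · 35.142567) ≈ 0.96015
θ = arccos(0.96015) ≈ 16.2°

16.2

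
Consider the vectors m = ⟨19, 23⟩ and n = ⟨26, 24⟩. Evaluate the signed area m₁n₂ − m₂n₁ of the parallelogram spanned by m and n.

19·24 - 23·26 = 456 - 598 = -142

-142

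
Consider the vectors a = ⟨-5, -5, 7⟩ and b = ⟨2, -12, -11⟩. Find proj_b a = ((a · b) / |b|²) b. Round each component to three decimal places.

a · b = (-5)·2 + (-5)·(-12) + 7·(-11) = -10 + 60 - 77 = -27
|b|² = 4 + 144 + 121 = 269
proj_b a = (-27/269) · (2, -12, -11) ≈ (-0.201, 1.204, 1.104)

(-0.201, 1.204, 1.104)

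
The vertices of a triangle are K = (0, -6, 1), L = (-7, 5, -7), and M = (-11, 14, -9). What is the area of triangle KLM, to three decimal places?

KL = (-7, 11, -8),  KM = (-11, 20, -10)
i: 11·(-10) - (-8)·20 = -110 - (-160) = 50
j: (-8)·(-11) - (-7)·(-10) = 88 - 70 = 18
k: (-7)·20 - 11·(-11) = -140 - (-121) = -19
KL × KM = (50, 18, -19)
|KL × KM| = √3185 ≈ 56.4358
area = ½ · 56.4358 ≈ 28.218

28.218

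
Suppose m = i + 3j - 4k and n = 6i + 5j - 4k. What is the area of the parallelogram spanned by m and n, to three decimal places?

i: 3·(-4) - (-4)·5 = -12 - (-20) = 8
j: (-4)·6 - 1·(-4) = -24 - (-4) = -20
k: 1·5 - 3·6 = 5 - 18 = -13
m × n = (8, -20, -13)
|m × n| = √(8² + (-20)² + (-13)²) = √633 ≈ 25.1595

25.159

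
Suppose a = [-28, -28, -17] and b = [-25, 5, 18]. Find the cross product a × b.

(-419, 929, -840)

i: (-28)·18 - (-17)·5 = -504 - (-85) = -419
j: (-17)·(-25) - (-28)·18 = 425 - (-504) = 929
k: (-28)·5 - (-28)·(-25) = -140 - 700 = -840
a × b = (-419, 929, -840)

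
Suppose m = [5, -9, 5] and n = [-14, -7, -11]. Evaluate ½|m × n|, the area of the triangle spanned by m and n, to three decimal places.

i: (-9)·(-11) - 5·(-7) = 99 - (-35) = 134
j: 5·(-14) - 5·(-11) = -70 - (-55) = -15
k: 5·(-7) - (-9)·(-14) = -35 - 126 = -161
m × n = (134, -15, -161)
|m × n| = √(134² + (-15)² + (-161)²) = √44102 ≈ 210.0048
area = ½ · 210.0048 ≈ 105.002

105.002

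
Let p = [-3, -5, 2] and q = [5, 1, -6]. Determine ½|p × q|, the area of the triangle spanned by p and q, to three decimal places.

i: (-5)·(-6) - 2·1 = 30 - 2 = 28
j: 2·5 - (-3)·(-6) = 10 - 18 = -8
k: (-3)·1 - (-5)·5 = -3 - (-25) = 22
p × q = (28, -8, 22)
|p × q| = √(28² + (-8)² + 22²) = √1332 ≈ 36.4966
area = ½ · 36.4966 ≈ 18.248

18.248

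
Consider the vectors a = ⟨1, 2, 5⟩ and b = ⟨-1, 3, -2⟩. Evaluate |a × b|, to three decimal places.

19.875

i: 2·(-2) - 5·3 = -4 - 15 = -19
j: 5·(-1) - 1·(-2) = -5 - (-2) = -3
k: 1·3 - 2·(-1) = 3 - (-2) = 5
a × b = (-19, -3, 5)
|a × b| = √((-19)² + (-3)² + 5²) = √395 ≈ 19.8746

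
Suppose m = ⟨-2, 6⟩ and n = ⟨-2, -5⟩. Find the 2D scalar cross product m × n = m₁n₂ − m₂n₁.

(-2)·(-5) - 6·(-2) = 10 - (-12) = 22

22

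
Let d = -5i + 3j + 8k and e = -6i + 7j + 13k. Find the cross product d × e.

i: 3·13 - 8·7 = 39 - 56 = -17
j: 8·(-6) - (-5)·13 = -48 - (-65) = 17
k: (-5)·7 - 3·(-6) = -35 - (-18) = -17
d × e = (-17, 17, -17)

(-17, 17, -17)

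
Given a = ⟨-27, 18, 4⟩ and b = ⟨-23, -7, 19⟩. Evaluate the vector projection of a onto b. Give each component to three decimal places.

a · b = (-27)·(-23) + 18·(-7) + 4·19 = 621 - 126 + 76 = 571
|b|² = 529 + 49 + 361 = 939
proj_b a = (571/939) · (-23, -7, 19) ≈ (-13.986, -4.257, 11.554)

(-13.986, -4.257, 11.554)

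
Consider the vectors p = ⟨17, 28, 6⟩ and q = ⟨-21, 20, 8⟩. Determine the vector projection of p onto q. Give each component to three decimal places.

(-5.824, 5.547, 2.219)

p · q = 17·(-21) + 28·20 + 6·8 = -357 + 560 + 48 = 251
|q|² = 441 + 400 + 64 = 905
proj_q p = (251/905) · (-21, 20, 8) ≈ (-5.824, 5.547, 2.219)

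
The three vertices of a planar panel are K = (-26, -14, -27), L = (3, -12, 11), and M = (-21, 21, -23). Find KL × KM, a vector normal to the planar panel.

(-1322, 74, 1005)

KL = (29, 2, 38)
KM = (5, 35, 4)
i: 2·4 - 38·35 = 8 - 1330 = -1322
j: 38·5 - 29·4 = 190 - 116 = 74
k: 29·35 - 2·5 = 1015 - 10 = 1005
KL × KM = (-1322, 74, 1005)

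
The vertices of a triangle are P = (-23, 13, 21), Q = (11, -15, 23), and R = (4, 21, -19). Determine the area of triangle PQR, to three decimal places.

1033.803

PQ = (34, -28, 2),  PR = (27, 8, -40)
i: (-28)·(-40) - 2·8 = 1120 - 16 = 1104
j: 2·27 - 34·(-40) = 54 - (-1360) = 1414
k: 34·8 - (-28)·27 = 272 - (-756) = 1028
PQ × PR = (1104, 1414, 1028)
|PQ × PR| = √4274996 ≈ 2067.6063
area = ½ · 2067.6063 ≈ 1033.803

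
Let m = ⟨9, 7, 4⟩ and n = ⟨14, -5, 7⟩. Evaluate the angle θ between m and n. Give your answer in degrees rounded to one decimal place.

53.2

m · n = 9·14 + 7·(-5) + 4·7 = 126 - 35 + 28 = 119
|m|² = 81 + 49 + 16 = 146,  |m| = √146 ≈ 12.083046
|n|² = 196 + 25 + 49 = 270,  |n| = √270 ≈ 16.431677
cos θ = 119 / (12.083046 · 16.431677) ≈ 0.59936
θ = arccos(0.59936) ≈ 53.2°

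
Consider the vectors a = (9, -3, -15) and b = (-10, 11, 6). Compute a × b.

i: (-3)·6 - (-15)·11 = -18 - (-165) = 147
j: (-15)·(-10) - 9·6 = 150 - 54 = 96
k: 9·11 - (-3)·(-10) = 99 - 30 = 69
a × b = (147, 96, 69)

(147, 96, 69)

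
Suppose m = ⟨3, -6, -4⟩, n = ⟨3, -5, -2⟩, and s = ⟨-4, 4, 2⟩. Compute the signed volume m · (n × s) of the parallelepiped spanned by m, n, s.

n × s:
i: (-5)·2 - (-2)·4 = -10 - (-8) = -2
j: (-2)·(-4) - 3·2 = 8 - 6 = 2
k: 3·4 - (-5)·(-4) = 12 - 20 = -8
n × s = (-2, 2, -8)
m · (n × s) = 3·(-2) + (-6)·2 + (-4)·(-8) = -6 - 12 + 32 = 14

14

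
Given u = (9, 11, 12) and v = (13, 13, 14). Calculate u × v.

(-2, 30, -26)

i: 11·14 - 12·13 = 154 - 156 = -2
j: 12·13 - 9·14 = 156 - 126 = 30
k: 9·13 - 11·13 = 117 - 143 = -26
u × v = (-2, 30, -26)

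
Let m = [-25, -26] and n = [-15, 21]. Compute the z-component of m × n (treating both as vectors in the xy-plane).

-915

(-25)·21 - (-26)·(-15) = -525 - 390 = -915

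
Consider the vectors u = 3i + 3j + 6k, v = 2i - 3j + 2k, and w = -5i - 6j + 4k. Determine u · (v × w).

-216

v × w:
i: (-3)·4 - 2·(-6) = -12 - (-12) = 0
j: 2·(-5) - 2·4 = -10 - 8 = -18
k: 2·(-6) - (-3)·(-5) = -12 - 15 = -27
v × w = (0, -18, -27)
u · (v × w) = 3·0 + 3·(-18) + 6·(-27) = 0 - 54 - 162 = -216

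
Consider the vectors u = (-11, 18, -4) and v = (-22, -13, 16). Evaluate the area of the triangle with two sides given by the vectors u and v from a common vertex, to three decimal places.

i: 18·16 - (-4)·(-13) = 288 - 52 = 236
j: (-4)·(-22) - (-11)·16 = 88 - (-176) = 264
k: (-11)·(-13) - 18·(-22) = 143 - (-396) = 539
u × v = (236, 264, 539)
|u × v| = √(236² + 264² + 539²) = √415913 ≈ 644.9132
area = ½ · 644.9132 ≈ 322.457

322.457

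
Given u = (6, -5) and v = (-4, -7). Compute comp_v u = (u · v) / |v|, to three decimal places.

u · v = 6·(-4) + (-5)·(-7) = -24 + 35 = 11
|v| = √(16 + 49) = √65 ≈ 8.0623
comp_v u = 11 / √65 ≈ 1.364

1.364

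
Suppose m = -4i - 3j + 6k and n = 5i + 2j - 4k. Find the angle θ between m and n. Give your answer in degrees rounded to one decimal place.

m · n = (-4)·5 + (-3)·2 + 6·(-4) = -20 - 6 - 24 = -50
|m|² = 16 + 9 + 36 = 61,  |m| = √61 ≈ 7.810250
|n|² = 25 + 4 + 16 = 45,  |n| = √45 ≈ 6.708204
cos θ = -50 / (7.810250 · 6.708204) ≈ -0.95433
θ = arccos(-0.95433) ≈ 162.6°

162.6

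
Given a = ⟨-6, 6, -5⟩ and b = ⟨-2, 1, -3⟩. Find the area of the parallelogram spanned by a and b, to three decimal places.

i: 6·(-3) - (-5)·1 = -18 - (-5) = -13
j: (-5)·(-2) - (-6)·(-3) = 10 - 18 = -8
k: (-6)·1 - 6·(-2) = -6 - (-12) = 6
a × b = (-13, -8, 6)
|a × b| = √((-13)² + (-8)² + 6²) = √269 ≈ 16.4012

16.401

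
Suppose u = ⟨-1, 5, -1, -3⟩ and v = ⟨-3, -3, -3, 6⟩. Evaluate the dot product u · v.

u · v = (-1)·(-3) + 5·(-3) + (-1)·(-3) + (-3)·6 = 3 - 15 + 3 - 18 = -27

-27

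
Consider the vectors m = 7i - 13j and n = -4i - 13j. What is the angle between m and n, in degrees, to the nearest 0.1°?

45.4

m · n = 7·(-4) + (-13)·(-13) = -28 + 169 = 141
|m|² = 49 + 169 = 218,  |m| = √218 ≈ 14.764823
|n|² = 16 + 169 = 185,  |n| = √185 ≈ 13.601471
cos θ = 141 / (14.764823 · 13.601471) ≈ 0.70211
θ = arccos(0.70211) ≈ 45.4°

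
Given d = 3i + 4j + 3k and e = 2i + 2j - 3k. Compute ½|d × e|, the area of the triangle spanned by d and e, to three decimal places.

i: 4·(-3) - 3·2 = -12 - 6 = -18
j: 3·2 - 3·(-3) = 6 - (-9) = 15
k: 3·2 - 4·2 = 6 - 8 = -2
d × e = (-18, 15, -2)
|d × e| = √((-18)² + 15² + (-2)²) = √553 ≈ 23.5160
area = ½ · 23.5160 ≈ 11.758

11.758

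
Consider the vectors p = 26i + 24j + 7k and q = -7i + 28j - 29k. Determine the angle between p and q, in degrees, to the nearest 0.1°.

78.8

p · q = 26·(-7) + 24·28 + 7·(-29) = -182 + 672 - 203 = 287
|p|² = 676 + 576 + 49 = 1301,  |p| = √1301 ≈ 36.069378
|q|² = 49 + 784 + 841 = 1674,  |q| = √1674 ≈ 40.914545
cos θ = 287 / (36.069378 · 40.914545) ≈ 0.19448
θ = arccos(0.19448) ≈ 78.8°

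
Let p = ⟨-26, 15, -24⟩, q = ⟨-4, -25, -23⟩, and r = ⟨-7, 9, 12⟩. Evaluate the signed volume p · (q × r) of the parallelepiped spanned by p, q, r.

10617

q × r:
i: (-25)·12 - (-23)·9 = -300 - (-207) = -93
j: (-23)·(-7) - (-4)·12 = 161 - (-48) = 209
k: (-4)·9 - (-25)·(-7) = -36 - 175 = -211
q × r = (-93, 209, -211)
p · (q × r) = (-26)·(-93) + 15·209 + (-24)·(-211) = 2418 + 3135 + 5064 = 10617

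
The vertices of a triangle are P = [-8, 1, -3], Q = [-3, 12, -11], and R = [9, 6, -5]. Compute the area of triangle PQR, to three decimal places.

PQ = (5, 11, -8),  PR = (17, 5, -2)
i: 11·(-2) - (-8)·5 = -22 - (-40) = 18
j: (-8)·17 - 5·(-2) = -136 - (-10) = -126
k: 5·5 - 11·17 = 25 - 187 = -162
PQ × PR = (18, -126, -162)
|PQ × PR| = √42444 ≈ 206.0194
area = ½ · 206.0194 ≈ 103.010

103.010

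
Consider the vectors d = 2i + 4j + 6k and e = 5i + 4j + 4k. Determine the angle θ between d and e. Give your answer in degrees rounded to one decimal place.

d · e = 2·5 + 4·4 + 6·4 = 10 + 16 + 24 = 50
|d|² = 4 + 16 + 36 = 56,  |d| = √56 ≈ 7.483315
|e|² = 25 + 16 + 16 = 57,  |e| = √57 ≈ 7.549834
cos θ = 50 / (7.483315 · 7.549834) ≈ 0.88499
θ = arccos(0.88499) ≈ 27.7°

27.7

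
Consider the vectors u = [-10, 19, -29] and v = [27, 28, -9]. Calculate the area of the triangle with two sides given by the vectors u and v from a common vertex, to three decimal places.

i: 19·(-9) - (-29)·28 = -171 - (-812) = 641
j: (-29)·27 - (-10)·(-9) = -783 - 90 = -873
k: (-10)·28 - 19·27 = -280 - 513 = -793
u × v = (641, -873, -793)
|u × v| = √(641² + (-873)² + (-793)²) = √1801859 ≈ 1342.3334
area = ½ · 1342.3334 ≈ 671.167

671.167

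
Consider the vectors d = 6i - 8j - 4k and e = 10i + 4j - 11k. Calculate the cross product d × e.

(104, 26, 104)

i: (-8)·(-11) - (-4)·4 = 88 - (-16) = 104
j: (-4)·10 - 6·(-11) = -40 - (-66) = 26
k: 6·4 - (-8)·10 = 24 - (-80) = 104
d × e = (104, 26, 104)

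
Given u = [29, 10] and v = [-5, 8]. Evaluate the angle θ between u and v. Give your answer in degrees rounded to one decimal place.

u · v = 29·(-5) + 10·8 = -145 + 80 = -65
|u|² = 841 + 100 = 941,  |u| = √941 ≈ 30.675723
|v|² = 25 + 64 = 89,  |v| = √89 ≈ 9.433981
cos θ = -65 / (30.675723 · 9.433981) ≈ -0.22461
θ = arccos(-0.22461) ≈ 103.0°

103.0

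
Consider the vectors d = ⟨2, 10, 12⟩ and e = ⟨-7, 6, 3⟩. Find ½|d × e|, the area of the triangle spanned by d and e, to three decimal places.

i: 10·3 - 12·6 = 30 - 72 = -42
j: 12·(-7) - 2·3 = -84 - 6 = -90
k: 2·6 - 10·(-7) = 12 - (-70) = 82
d × e = (-42, -90, 82)
|d × e| = √((-42)² + (-90)² + 82²) = √16588 ≈ 128.7944
area = ½ · 128.7944 ≈ 64.397

64.397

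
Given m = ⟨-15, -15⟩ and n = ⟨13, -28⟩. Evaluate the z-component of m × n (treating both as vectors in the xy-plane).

615

(-15)·(-28) - (-15)·13 = 420 - (-195) = 615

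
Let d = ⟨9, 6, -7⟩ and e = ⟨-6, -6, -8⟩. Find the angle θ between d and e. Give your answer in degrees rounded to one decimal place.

103.1

d · e = 9·(-6) + 6·(-6) + (-7)·(-8) = -54 - 36 + 56 = -34
|d|² = 81 + 36 + 49 = 166,  |d| = √166 ≈ 12.884099
|e|² = 36 + 36 + 64 = 136,  |e| = √136 ≈ 11.661904
cos θ = -34 / (12.884099 · 11.661904) ≈ -0.22628
θ = arccos(-0.22628) ≈ 103.1°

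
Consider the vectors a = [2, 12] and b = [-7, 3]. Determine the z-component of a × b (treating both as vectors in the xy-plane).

2·3 - 12·(-7) = 6 - (-84) = 90

90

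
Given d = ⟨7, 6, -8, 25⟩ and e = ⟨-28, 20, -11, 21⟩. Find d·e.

537

d · e = 7·(-28) + 6·20 + (-8)·(-11) + 25·21 = -196 + 120 + 88 + 525 = 537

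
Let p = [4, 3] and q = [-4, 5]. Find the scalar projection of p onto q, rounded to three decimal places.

p · q = 4·(-4) + 3·5 = -16 + 15 = -1
|q| = √(16 + 25) = √41 ≈ 6.4031
comp_q p = -1 / √41 ≈ -0.156

-0.156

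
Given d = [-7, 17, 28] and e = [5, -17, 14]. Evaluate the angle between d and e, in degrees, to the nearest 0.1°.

d · e = (-7)·5 + 17·(-17) + 28·14 = -35 - 289 + 392 = 68
|d|² = 49 + 289 + 784 = 1122,  |d| = √1122 ≈ 33.496268
|e|² = 25 + 289 + 196 = 510,  |e| = √510 ≈ 22.583180
cos θ = 68 / (33.496268 · 22.583180) ≈ 0.08989
θ = arccos(0.08989) ≈ 84.8°

84.8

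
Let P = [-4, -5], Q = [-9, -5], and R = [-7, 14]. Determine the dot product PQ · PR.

15

PQ = Q − P = (-5, 0)
PR = R − P = (-3, 19)
PQ · PR = (-5)·(-3) + 0·19 = 15 + 0 = 15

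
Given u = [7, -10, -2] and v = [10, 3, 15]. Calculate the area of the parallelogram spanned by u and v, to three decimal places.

225.836

i: (-10)·15 - (-2)·3 = -150 - (-6) = -144
j: (-2)·10 - 7·15 = -20 - 105 = -125
k: 7·3 - (-10)·10 = 21 - (-100) = 121
u × v = (-144, -125, 121)
|u × v| = √((-144)² + (-125)² + 121²) = √51002 ≈ 225.8362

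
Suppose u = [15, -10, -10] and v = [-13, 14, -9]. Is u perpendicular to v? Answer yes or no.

no

u · v = 15·(-13) + (-10)·14 + (-10)·(-9) = -195 - 140 + 90 = -245
Nonzero, so the vectors are not orthogonal.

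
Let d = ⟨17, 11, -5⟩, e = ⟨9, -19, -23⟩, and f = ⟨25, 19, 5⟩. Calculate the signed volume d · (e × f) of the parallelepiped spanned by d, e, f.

-4236

e × f:
i: (-19)·5 - (-23)·19 = -95 - (-437) = 342
j: (-23)·25 - 9·5 = -575 - 45 = -620
k: 9·19 - (-19)·25 = 171 - (-475) = 646
e × f = (342, -620, 646)
d · (e × f) = 17·342 + 11·(-620) + (-5)·646 = 5814 - 6820 - 3230 = -4236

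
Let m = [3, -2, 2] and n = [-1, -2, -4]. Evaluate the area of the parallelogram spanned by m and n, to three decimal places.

17.550

i: (-2)·(-4) - 2·(-2) = 8 - (-4) = 12
j: 2·(-1) - 3·(-4) = -2 - (-12) = 10
k: 3·(-2) - (-2)·(-1) = -6 - 2 = -8
m × n = (12, 10, -8)
|m × n| = √(12² + 10² + (-8)²) = √308 ≈ 17.5499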